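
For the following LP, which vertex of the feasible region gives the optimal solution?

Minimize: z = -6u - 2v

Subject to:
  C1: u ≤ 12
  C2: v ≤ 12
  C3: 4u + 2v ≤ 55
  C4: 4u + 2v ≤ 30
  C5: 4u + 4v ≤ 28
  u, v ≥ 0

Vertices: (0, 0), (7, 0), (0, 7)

Evaluate the objective at each vertex of the feasible region:
  z(0, 0) = 0
  z(7, 0) = -42  ←
  z(0, 7) = -14
The minimum is at u = 7, v = 0.

(7, 0)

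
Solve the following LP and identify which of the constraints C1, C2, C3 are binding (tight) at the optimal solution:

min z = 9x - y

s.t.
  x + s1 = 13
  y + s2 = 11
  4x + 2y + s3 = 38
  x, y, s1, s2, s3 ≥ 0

At x = 0, y = 11, compute slack b - a·x for each constraint:
  C1: 13 − 0 = 13  (slack)
  C2: 11 − 11 = 0  (binding)
  C3: 38 − 22 = 16  (slack)

Optimal: x = 0, y = 11
Binding: C2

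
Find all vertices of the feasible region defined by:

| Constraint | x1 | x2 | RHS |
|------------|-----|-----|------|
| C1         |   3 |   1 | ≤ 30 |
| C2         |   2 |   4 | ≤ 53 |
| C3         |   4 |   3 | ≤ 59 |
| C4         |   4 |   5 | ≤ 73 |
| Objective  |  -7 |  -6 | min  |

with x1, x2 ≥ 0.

(0, 0), (10, 0), (7, 9), (4.5, 11), (0, 13.25)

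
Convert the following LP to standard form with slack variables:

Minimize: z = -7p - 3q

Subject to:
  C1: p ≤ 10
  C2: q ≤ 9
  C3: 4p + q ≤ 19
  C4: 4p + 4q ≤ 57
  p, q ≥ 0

min z = -7p - 3q

s.t.
  p + s1 = 10
  q + s2 = 9
  4p + q + s3 = 19
  4p + 4q + s4 = 57
  p, q, s1, s2, s3, s4 ≥ 0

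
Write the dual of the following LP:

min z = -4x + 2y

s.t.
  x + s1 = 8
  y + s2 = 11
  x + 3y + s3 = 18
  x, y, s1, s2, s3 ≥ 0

Primal min cᵀx s.t. Ax ≤ b, x ≥ 0  →  Dual max −bᵀy s.t. Aᵀy ≥ −c, y ≥ 0.

Maximize: z = -8y1 - 11y2 - 18y3

Subject to:
  y1 + y3 ≥ 4
  y2 + 3y3 ≥ -2
  y1, y2, y3 ≥ 0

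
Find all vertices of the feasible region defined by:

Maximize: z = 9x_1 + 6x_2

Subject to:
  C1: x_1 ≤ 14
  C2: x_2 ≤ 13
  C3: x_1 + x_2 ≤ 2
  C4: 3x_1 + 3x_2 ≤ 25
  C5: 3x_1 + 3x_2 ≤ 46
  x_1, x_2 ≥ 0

(0, 0), (2, 0), (0, 2)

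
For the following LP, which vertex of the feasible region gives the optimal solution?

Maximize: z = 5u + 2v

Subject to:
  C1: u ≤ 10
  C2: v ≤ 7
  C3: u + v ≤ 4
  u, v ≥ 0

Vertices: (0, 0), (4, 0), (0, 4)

Evaluate the objective at each vertex of the feasible region:
  z(0, 0) = 0
  z(4, 0) = 20  ←
  z(0, 4) = 8
The maximum is at u = 4, v = 0.

(4, 0)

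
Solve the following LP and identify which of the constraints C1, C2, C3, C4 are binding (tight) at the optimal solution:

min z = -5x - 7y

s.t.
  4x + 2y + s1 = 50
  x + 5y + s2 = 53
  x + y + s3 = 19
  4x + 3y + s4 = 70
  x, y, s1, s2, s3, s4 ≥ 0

At x = 8, y = 9, compute slack b - a·x for each constraint:
  C1: 50 − 50 = 0  (binding)
  C2: 53 − 53 = 0  (binding)
  C3: 19 − 17 = 2  (slack)
  C4: 70 − 59 = 11  (slack)

Optimal: x = 8, y = 9
Binding: C1, C2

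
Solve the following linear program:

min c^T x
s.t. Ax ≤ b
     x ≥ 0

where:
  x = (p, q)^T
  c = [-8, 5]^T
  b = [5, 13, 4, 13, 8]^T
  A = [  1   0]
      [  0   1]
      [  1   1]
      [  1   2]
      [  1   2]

Evaluate the objective at each vertex of the feasible region:
  z(0, 0) = 0
  z(4, 0) = -32  ←
  z(0, 4) = 20
The minimum is at p = 4, q = 0.

p = 4, q = 0, z = -32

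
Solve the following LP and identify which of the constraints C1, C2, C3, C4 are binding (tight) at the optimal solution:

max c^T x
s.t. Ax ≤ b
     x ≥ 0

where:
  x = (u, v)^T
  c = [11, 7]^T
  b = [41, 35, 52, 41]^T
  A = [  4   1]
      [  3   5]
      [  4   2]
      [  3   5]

At u = 10, v = 1, compute slack b - a·x for each constraint:
  C1: 41 − 41 = 0  (binding)
  C2: 35 − 35 = 0  (binding)
  C3: 52 − 42 = 10  (slack)
  C4: 41 − 35 = 6  (slack)

Optimal: u = 10, v = 1
Binding: C1, C2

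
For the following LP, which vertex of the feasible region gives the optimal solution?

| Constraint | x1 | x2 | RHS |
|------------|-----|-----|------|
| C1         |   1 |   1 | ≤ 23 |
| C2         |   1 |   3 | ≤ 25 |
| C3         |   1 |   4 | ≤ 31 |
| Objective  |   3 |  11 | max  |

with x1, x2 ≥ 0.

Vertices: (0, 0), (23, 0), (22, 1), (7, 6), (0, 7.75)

Evaluate the objective at each vertex of the feasible region:
  z(0, 0) = 0
  z(23, 0) = 69
  z(22, 1) = 77
  z(7, 6) = 87  ←
  z(0, 7.75) = 85.25
The maximum is at x1 = 7, x2 = 6.

(7, 6)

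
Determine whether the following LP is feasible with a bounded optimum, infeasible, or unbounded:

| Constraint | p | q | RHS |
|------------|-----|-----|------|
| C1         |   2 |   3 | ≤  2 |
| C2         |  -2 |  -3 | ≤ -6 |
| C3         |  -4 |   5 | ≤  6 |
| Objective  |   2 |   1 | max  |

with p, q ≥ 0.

Infeasible (no feasible solution exists)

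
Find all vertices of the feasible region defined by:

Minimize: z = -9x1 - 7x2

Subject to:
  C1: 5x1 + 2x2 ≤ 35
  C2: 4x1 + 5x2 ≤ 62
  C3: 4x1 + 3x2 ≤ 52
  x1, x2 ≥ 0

(0, 0), (7, 0), (3, 10), (0, 12.4)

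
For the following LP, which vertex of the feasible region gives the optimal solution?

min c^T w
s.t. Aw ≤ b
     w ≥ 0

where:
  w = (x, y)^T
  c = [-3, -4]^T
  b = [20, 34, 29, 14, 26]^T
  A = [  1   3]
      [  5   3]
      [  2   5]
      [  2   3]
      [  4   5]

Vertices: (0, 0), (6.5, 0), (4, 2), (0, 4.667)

Evaluate the objective at each vertex of the feasible region:
  z(0, 0) = 0
  z(6.5, 0) = -19.5
  z(4, 2) = -20  ←
  z(0, 4.667) = -18.67
The minimum is at x = 4, y = 2.

(4, 2)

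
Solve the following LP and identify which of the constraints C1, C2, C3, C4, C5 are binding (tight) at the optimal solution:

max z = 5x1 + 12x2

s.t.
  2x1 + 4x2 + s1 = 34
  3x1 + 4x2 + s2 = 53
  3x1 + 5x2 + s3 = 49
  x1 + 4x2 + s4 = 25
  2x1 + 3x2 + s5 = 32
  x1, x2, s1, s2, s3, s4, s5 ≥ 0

At x1 = 9, x2 = 4, compute slack b - a·x for each constraint:
  C1: 34 − 34 = 0  (binding)
  C2: 53 − 43 = 10  (slack)
  C3: 49 − 47 = 2  (slack)
  C4: 25 − 25 = 0  (binding)
  C5: 32 − 30 = 2  (slack)

Optimal: x1 = 9, x2 = 4
Binding: C1, C4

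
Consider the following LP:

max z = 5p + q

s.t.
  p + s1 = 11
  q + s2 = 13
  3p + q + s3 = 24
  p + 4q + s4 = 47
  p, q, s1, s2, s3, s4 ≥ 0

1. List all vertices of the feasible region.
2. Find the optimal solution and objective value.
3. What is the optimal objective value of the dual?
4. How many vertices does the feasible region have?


1. (0, 0), (8, 0), (4.455, 10.64), (0, 11.75)
2. p = 8, q = 0, z = 40
3. 40
4. 4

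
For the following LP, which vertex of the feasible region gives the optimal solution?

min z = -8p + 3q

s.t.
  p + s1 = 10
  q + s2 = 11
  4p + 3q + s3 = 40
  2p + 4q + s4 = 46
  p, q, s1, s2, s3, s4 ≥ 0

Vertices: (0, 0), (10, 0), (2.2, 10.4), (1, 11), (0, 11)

Evaluate the objective at each vertex of the feasible region:
  z(0, 0) = 0
  z(10, 0) = -80  ←
  z(2.2, 10.4) = 13.6
  z(1, 11) = 25
  z(0, 11) = 33
The minimum is at p = 10, q = 0.

(10, 0)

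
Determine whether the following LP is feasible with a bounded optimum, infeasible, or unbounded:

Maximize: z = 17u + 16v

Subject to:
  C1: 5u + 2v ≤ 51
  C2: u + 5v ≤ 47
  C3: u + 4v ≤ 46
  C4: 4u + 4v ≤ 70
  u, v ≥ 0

Feasible with a bounded optimal solution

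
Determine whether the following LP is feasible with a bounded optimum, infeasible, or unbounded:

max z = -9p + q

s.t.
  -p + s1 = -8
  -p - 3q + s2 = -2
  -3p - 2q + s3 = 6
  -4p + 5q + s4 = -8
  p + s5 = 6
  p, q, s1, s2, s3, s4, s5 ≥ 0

Infeasible (no feasible solution exists)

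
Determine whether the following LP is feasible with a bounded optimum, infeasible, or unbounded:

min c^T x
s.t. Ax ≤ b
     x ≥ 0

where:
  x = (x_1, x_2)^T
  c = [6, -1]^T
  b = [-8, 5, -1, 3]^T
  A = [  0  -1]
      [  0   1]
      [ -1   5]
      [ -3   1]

Infeasible (no feasible solution exists)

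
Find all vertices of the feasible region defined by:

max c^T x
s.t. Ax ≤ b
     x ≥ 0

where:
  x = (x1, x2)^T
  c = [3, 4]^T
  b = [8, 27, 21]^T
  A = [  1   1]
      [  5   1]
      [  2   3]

(0, 0), (5.4, 0), (4.75, 3.25), (3, 5), (0, 7)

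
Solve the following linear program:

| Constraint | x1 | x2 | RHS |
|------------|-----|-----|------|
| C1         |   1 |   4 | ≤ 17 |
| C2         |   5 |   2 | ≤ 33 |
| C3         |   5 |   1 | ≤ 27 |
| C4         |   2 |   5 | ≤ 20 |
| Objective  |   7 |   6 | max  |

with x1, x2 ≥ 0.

Evaluate the objective at each vertex of the feasible region:
  z(0, 0) = 0
  z(5.4, 0) = 37.8
  z(5, 2) = 47  ←
  z(0, 4) = 24
The maximum is at x1 = 5, x2 = 2.

x1 = 5, x2 = 2, z = 47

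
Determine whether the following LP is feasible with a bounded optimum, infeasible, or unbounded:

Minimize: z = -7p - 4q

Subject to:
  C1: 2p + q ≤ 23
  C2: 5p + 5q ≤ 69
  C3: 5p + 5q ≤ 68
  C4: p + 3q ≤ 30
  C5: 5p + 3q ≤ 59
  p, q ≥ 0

Feasible with a bounded optimal solution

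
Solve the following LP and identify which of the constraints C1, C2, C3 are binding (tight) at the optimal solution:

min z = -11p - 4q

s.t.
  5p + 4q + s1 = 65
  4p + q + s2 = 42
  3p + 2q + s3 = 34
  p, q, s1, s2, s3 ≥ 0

At p = 10, q = 2, compute slack b - a·x for each constraint:
  C1: 65 − 58 = 7  (slack)
  C2: 42 − 42 = 0  (binding)
  C3: 34 − 34 = 0  (binding)

Optimal: p = 10, q = 2
Binding: C2, C3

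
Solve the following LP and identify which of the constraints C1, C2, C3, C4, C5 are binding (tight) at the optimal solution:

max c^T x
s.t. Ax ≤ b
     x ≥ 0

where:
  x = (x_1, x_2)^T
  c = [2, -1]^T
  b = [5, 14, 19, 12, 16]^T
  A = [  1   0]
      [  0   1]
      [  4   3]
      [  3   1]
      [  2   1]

At x_1 = 4, x_2 = 0, compute slack b - a·x for each constraint:
  C1: 5 − 4 = 1  (slack)
  C2: 14 − 0 = 14  (slack)
  C3: 19 − 16 = 3  (slack)
  C4: 12 − 12 = 0  (binding)
  C5: 16 − 8 = 8  (slack)

Optimal: x_1 = 4, x_2 = 0
Binding: C4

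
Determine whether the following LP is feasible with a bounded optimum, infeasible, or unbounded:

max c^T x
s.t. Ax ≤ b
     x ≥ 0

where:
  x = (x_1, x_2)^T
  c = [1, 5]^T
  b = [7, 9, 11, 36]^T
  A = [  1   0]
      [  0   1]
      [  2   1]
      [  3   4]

Feasible with a bounded optimal solution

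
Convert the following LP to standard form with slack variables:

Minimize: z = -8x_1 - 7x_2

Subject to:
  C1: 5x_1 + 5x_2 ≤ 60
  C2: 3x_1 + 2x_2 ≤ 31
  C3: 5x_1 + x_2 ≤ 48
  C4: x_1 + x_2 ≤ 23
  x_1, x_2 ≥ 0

min z = -8x_1 - 7x_2

s.t.
  5x_1 + 5x_2 + s1 = 60
  3x_1 + 2x_2 + s2 = 31
  5x_1 + x_2 + s3 = 48
  x_1 + x_2 + s4 = 23
  x_1, x_2, s1, s2, s3, s4 ≥ 0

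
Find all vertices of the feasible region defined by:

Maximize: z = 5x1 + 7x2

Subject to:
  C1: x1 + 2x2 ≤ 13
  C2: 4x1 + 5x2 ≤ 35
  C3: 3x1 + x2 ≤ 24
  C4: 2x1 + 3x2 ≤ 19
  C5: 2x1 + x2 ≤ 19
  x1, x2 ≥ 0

(0, 0), (8, 0), (7.727, 0.8182), (5, 3), (0, 6.333)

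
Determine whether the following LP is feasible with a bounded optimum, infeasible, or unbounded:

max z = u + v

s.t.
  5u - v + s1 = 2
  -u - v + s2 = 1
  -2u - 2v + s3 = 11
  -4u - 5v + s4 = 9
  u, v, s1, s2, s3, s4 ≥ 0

Unbounded (objective can increase without bound)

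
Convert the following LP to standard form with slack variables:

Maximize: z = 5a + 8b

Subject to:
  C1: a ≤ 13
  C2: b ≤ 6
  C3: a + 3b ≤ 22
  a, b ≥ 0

max z = 5a + 8b

s.t.
  a + s1 = 13
  b + s2 = 6
  a + 3b + s3 = 22
  a, b, s1, s2, s3 ≥ 0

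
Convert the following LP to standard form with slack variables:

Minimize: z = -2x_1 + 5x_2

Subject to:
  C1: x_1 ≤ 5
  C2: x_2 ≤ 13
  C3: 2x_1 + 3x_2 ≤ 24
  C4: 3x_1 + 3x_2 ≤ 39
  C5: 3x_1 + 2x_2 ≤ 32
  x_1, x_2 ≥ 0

min z = -2x_1 + 5x_2

s.t.
  x_1 + s1 = 5
  x_2 + s2 = 13
  2x_1 + 3x_2 + s3 = 24
  3x_1 + 3x_2 + s4 = 39
  3x_1 + 2x_2 + s5 = 32
  x_1, x_2, s1, s2, s3, s4, s5 ≥ 0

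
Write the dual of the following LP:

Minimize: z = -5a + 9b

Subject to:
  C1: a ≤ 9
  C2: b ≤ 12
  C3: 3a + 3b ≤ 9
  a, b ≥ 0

Primal min cᵀx s.t. Ax ≤ b, x ≥ 0  →  Dual max −bᵀy s.t. Aᵀy ≥ −c, y ≥ 0.

Maximize: z = -9y1 - 12y2 - 9y3

Subject to:
  y1 + 3y3 ≥ 5
  y2 + 3y3 ≥ -9
  y1, y2, y3 ≥ 0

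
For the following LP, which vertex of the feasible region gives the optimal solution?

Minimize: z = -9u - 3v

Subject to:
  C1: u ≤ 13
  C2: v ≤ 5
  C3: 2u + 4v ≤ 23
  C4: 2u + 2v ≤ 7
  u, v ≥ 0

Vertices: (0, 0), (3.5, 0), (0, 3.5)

Evaluate the objective at each vertex of the feasible region:
  z(0, 0) = 0
  z(3.5, 0) = -31.5  ←
  z(0, 3.5) = -10.5
The minimum is at u = 3.5, v = 0.

(3.5, 0)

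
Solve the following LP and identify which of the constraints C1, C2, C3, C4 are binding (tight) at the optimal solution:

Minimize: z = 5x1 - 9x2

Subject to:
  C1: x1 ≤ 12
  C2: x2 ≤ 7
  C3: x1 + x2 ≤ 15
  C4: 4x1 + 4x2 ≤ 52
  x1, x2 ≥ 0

At x1 = 0, x2 = 7, compute slack b - a·x for each constraint:
  C1: 12 − 0 = 12  (slack)
  C2: 7 − 7 = 0  (binding)
  C3: 15 − 7 = 8  (slack)
  C4: 52 − 28 = 24  (slack)

Optimal: x1 = 0, x2 = 7
Binding: C2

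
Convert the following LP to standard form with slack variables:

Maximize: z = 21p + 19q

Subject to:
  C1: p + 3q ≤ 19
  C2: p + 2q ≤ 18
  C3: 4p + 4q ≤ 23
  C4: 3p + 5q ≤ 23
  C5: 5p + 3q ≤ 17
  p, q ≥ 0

max z = 21p + 19q

s.t.
  p + 3q + s1 = 19
  p + 2q + s2 = 18
  4p + 4q + s3 = 23
  3p + 5q + s4 = 23
  5p + 3q + s5 = 17
  p, q, s1, s2, s3, s4, s5 ≥ 0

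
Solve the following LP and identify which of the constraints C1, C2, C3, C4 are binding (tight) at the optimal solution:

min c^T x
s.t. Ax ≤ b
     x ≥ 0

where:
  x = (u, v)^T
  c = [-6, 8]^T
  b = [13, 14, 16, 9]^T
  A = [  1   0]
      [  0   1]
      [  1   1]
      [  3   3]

At u = 3, v = 0, compute slack b - a·x for each constraint:
  C1: 13 − 3 = 10  (slack)
  C2: 14 − 0 = 14  (slack)
  C3: 16 − 3 = 13  (slack)
  C4: 9 − 9 = 0  (binding)

Optimal: u = 3, v = 0
Binding: C4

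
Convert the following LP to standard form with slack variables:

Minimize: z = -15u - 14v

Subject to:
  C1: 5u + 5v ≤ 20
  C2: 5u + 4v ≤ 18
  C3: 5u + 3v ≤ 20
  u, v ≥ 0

min z = -15u - 14v

s.t.
  5u + 5v + s1 = 20
  5u + 4v + s2 = 18
  5u + 3v + s3 = 20
  u, v, s1, s2, s3 ≥ 0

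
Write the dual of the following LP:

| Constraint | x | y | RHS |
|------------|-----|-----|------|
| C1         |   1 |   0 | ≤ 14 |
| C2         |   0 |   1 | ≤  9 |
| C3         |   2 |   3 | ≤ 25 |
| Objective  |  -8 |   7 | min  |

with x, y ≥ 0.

Primal min cᵀx s.t. Ax ≤ b, x ≥ 0  →  Dual max −bᵀy s.t. Aᵀy ≥ −c, y ≥ 0.

Maximize: z = -14y1 - 9y2 - 25y3

Subject to:
  y1 + 2y3 ≥ 8
  y2 + 3y3 ≥ -7
  y1, y2, y3 ≥ 0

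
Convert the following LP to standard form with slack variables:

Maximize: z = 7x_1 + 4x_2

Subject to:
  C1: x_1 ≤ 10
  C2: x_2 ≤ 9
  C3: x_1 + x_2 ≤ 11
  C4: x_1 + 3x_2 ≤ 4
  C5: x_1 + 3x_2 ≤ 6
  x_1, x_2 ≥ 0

max z = 7x_1 + 4x_2

s.t.
  x_1 + s1 = 10
  x_2 + s2 = 9
  x_1 + x_2 + s3 = 11
  x_1 + 3x_2 + s4 = 4
  x_1 + 3x_2 + s5 = 6
  x_1, x_2, s1, s2, s3, s4, s5 ≥ 0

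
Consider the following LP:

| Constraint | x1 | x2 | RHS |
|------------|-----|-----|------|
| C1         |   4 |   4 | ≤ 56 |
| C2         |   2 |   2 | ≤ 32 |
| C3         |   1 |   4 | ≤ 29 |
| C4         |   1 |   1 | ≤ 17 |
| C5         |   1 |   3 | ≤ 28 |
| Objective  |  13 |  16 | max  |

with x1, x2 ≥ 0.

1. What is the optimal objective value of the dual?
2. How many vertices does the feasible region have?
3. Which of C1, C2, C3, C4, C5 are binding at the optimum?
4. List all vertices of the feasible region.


1. 197
2. 4
3. C1, C3
4. (0, 0), (14, 0), (9, 5), (0, 7.25)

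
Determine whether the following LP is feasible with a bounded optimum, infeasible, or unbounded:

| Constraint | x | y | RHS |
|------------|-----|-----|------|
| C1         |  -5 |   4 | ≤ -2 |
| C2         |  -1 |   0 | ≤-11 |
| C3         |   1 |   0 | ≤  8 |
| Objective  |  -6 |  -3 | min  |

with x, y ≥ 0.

Infeasible (no feasible solution exists)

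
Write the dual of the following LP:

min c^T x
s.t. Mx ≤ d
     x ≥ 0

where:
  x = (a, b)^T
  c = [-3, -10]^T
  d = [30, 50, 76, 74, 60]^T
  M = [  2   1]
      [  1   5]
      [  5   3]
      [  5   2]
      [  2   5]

Primal min cᵀx s.t. Ax ≤ b, x ≥ 0  →  Dual max −bᵀy s.t. Aᵀy ≥ −c, y ≥ 0.

Maximize: z = -30y1 - 50y2 - 76y3 - 74y4 - 60y5

Subject to:
  2y1 + y2 + 5y3 + 5y4 + 2y5 ≥ 3
  y1 + 5y2 + 3y3 + 2y4 + 5y5 ≥ 10
  y1, y2, y3, y4, y5 ≥ 0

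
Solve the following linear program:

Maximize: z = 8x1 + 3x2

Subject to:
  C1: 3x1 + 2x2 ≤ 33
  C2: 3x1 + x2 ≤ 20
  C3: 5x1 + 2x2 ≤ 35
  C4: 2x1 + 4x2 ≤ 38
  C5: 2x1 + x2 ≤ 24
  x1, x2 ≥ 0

Evaluate the objective at each vertex of the feasible region:
  z(0, 0) = 0
  z(6.667, 0) = 53.33
  z(5, 5) = 55  ←
  z(4, 7.5) = 54.5
  z(0, 9.5) = 28.5
The maximum is at x1 = 5, x2 = 5.

x1 = 5, x2 = 5, z = 55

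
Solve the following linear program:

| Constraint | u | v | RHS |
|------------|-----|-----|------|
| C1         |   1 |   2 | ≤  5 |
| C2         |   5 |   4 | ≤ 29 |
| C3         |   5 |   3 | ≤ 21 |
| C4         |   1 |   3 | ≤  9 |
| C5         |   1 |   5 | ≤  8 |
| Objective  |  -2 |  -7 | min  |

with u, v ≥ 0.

Evaluate the objective at each vertex of the feasible region:
  z(0, 0) = 0
  z(4.2, 0) = -8.4
  z(3.857, 0.5714) = -11.71
  z(3, 1) = -13  ←
  z(0, 1.6) = -11.2
The minimum is at u = 3, v = 1.

u = 3, v = 1, z = -13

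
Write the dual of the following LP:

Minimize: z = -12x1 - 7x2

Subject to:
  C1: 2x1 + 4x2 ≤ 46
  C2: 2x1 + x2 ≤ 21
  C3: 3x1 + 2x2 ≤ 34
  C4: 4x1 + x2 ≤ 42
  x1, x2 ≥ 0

Primal min cᵀx s.t. Ax ≤ b, x ≥ 0  →  Dual max −bᵀy s.t. Aᵀy ≥ −c, y ≥ 0.

Maximize: z = -46y1 - 21y2 - 34y3 - 42y4

Subject to:
  2y1 + 2y2 + 3y3 + 4y4 ≥ 12
  4y1 + y2 + 2y3 + y4 ≥ 7
  y1, y2, y3, y4 ≥ 0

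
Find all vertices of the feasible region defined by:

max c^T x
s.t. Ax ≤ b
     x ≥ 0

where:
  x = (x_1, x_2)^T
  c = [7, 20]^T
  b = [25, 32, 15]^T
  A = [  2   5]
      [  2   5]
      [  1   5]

(0, 0), (12.5, 0), (10, 1), (0, 3)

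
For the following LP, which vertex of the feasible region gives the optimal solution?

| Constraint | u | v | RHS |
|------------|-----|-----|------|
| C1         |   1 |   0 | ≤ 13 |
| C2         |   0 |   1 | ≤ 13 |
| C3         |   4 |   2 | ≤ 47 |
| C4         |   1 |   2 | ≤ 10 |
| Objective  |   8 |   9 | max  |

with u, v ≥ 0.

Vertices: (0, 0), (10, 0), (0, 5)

Evaluate the objective at each vertex of the feasible region:
  z(0, 0) = 0
  z(10, 0) = 80  ←
  z(0, 5) = 45
The maximum is at u = 10, v = 0.

(10, 0)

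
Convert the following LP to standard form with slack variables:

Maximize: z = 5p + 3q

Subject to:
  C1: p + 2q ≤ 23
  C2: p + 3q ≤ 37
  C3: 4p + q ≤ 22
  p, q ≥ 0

max z = 5p + 3q

s.t.
  p + 2q + s1 = 23
  p + 3q + s2 = 37
  4p + q + s3 = 22
  p, q, s1, s2, s3 ≥ 0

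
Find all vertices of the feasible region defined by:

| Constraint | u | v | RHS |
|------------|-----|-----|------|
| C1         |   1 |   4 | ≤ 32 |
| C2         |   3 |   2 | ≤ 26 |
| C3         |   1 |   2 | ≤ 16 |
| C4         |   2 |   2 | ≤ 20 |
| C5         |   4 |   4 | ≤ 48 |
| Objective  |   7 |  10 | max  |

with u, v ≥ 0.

(0, 0), (8.667, 0), (6, 4), (4, 6), (0, 8)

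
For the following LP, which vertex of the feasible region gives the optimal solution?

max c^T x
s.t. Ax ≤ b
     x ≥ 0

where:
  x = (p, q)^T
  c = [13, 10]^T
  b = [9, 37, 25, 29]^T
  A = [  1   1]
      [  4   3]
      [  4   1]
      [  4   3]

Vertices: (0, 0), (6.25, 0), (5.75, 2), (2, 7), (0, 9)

Evaluate the objective at each vertex of the feasible region:
  z(0, 0) = 0
  z(6.25, 0) = 81.25
  z(5.75, 2) = 94.75
  z(2, 7) = 96  ←
  z(0, 9) = 90
The maximum is at p = 2, q = 7.

(2, 7)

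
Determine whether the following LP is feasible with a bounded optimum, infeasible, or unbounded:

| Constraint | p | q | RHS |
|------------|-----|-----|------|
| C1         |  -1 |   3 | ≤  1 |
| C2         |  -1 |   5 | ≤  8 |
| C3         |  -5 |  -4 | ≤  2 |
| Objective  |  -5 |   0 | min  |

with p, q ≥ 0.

Unbounded (objective can decrease without bound)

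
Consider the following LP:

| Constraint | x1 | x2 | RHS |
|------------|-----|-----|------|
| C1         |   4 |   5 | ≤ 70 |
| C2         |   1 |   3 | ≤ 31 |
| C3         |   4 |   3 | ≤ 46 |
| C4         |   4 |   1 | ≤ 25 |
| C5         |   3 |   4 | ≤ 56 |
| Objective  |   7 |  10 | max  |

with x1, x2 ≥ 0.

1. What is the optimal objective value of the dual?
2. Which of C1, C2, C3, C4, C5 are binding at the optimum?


1. 118
2. C2, C4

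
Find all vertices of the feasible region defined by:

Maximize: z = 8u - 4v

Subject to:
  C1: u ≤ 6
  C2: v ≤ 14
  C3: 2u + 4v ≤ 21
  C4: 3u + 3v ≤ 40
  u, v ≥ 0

(0, 0), (6, 0), (6, 2.25), (0, 5.25)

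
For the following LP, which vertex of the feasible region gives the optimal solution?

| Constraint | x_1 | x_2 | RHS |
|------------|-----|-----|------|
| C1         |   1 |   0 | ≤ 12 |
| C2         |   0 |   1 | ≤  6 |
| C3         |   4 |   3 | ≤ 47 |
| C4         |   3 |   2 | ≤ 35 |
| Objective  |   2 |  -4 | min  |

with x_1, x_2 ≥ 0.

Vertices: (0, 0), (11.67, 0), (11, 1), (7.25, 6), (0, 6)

Evaluate the objective at each vertex of the feasible region:
  z(0, 0) = 0
  z(11.67, 0) = 23.33
  z(11, 1) = 18
  z(7.25, 6) = -9.5
  z(0, 6) = -24  ←
The minimum is at x_1 = 0, x_2 = 6.

(0, 6)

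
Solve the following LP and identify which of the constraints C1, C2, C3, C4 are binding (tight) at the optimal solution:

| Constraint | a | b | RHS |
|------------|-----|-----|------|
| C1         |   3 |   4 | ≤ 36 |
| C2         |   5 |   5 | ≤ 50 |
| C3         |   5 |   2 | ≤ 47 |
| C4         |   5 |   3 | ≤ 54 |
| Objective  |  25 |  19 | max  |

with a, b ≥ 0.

At a = 9, b = 1, compute slack b - a·x for each constraint:
  C1: 36 − 31 = 5  (slack)
  C2: 50 − 50 = 0  (binding)
  C3: 47 − 47 = 0  (binding)
  C4: 54 − 48 = 6  (slack)

Optimal: a = 9, b = 1
Binding: C2, C3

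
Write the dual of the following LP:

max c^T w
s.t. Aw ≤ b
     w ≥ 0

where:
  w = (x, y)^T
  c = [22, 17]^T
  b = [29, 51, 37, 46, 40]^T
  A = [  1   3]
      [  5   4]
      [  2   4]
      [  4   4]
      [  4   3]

Primal max cᵀx s.t. Ax ≤ b, x ≥ 0  →  Dual min bᵀy s.t. Aᵀy ≥ c, y ≥ 0.

Minimize: z = 29y1 + 51y2 + 37y3 + 46y4 + 40y5

Subject to:
  y1 + 5y2 + 2y3 + 4y4 + 4y5 ≥ 22
  3y1 + 4y2 + 4y3 + 4y4 + 3y5 ≥ 17
  y1, y2, y3, y4, y5 ≥ 0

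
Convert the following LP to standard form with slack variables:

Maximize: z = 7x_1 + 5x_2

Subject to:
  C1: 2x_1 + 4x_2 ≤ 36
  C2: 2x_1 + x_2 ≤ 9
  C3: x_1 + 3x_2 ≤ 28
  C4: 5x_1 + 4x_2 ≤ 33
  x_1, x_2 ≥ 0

max z = 7x_1 + 5x_2

s.t.
  2x_1 + 4x_2 + s1 = 36
  2x_1 + x_2 + s2 = 9
  x_1 + 3x_2 + s3 = 28
  5x_1 + 4x_2 + s4 = 33
  x_1, x_2, s1, s2, s3, s4 ≥ 0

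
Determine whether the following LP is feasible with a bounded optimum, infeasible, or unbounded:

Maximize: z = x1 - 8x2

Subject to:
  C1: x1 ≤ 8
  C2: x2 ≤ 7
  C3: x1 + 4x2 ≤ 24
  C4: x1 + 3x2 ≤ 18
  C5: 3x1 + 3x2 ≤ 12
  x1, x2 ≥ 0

Feasible with a bounded optimal solution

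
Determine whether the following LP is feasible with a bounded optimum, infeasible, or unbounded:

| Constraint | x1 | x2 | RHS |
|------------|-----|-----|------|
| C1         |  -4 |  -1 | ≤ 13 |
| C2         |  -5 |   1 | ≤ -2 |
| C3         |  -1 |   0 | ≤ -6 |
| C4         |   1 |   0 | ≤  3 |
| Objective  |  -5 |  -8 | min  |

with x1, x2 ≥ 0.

Infeasible (no feasible solution exists)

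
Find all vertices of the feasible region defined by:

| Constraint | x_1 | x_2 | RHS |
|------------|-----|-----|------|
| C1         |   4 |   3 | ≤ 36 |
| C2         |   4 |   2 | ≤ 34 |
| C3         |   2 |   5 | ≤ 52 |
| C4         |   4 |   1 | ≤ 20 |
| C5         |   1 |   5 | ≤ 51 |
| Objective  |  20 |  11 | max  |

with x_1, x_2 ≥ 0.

(0, 0), (5, 0), (3, 8), (1.714, 9.714), (1, 10), (0, 10.2)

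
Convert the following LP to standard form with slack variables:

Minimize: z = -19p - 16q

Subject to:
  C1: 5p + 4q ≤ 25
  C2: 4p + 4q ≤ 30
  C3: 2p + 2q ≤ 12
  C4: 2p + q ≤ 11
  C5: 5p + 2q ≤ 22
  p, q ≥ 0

min z = -19p - 16q

s.t.
  5p + 4q + s1 = 25
  4p + 4q + s2 = 30
  2p + 2q + s3 = 12
  2p + q + s4 = 11
  5p + 2q + s5 = 22
  p, q, s1, s2, s3, s4, s5 ≥ 0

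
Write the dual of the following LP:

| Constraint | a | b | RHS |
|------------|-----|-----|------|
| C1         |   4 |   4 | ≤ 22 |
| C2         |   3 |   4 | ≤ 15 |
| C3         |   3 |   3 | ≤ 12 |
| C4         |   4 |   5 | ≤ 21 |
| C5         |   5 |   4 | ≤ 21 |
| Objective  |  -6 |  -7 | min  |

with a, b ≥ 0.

Primal min cᵀx s.t. Ax ≤ b, x ≥ 0  →  Dual max −bᵀy s.t. Aᵀy ≥ −c, y ≥ 0.

Maximize: z = -22y1 - 15y2 - 12y3 - 21y4 - 21y5

Subject to:
  4y1 + 3y2 + 3y3 + 4y4 + 5y5 ≥ 6
  4y1 + 4y2 + 3y3 + 5y4 + 4y5 ≥ 7
  y1, y2, y3, y4, y5 ≥ 0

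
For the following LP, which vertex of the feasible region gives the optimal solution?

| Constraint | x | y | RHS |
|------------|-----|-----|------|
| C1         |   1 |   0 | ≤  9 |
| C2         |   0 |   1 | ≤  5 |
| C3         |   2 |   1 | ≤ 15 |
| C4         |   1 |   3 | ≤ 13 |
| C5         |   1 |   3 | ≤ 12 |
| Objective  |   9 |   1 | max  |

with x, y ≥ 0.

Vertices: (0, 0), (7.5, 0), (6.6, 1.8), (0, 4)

Evaluate the objective at each vertex of the feasible region:
  z(0, 0) = 0
  z(7.5, 0) = 67.5  ←
  z(6.6, 1.8) = 61.2
  z(0, 4) = 4
The maximum is at x = 7.5, y = 0.

(7.5, 0)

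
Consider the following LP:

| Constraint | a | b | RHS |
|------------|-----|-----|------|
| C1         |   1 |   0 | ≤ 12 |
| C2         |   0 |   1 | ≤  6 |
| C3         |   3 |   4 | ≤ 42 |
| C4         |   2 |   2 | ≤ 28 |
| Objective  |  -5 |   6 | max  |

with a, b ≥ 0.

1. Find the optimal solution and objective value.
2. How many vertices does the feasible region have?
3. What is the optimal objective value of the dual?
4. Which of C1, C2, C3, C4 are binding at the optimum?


1. a = 0, b = 6, z = 36
2. 5
3. 36
4. C2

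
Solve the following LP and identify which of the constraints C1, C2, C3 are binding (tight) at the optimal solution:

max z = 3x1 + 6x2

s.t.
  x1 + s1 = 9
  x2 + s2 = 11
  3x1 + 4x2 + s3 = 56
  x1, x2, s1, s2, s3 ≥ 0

At x1 = 4, x2 = 11, compute slack b - a·x for each constraint:
  C1: 9 − 4 = 5  (slack)
  C2: 11 − 11 = 0  (binding)
  C3: 56 − 56 = 0  (binding)

Optimal: x1 = 4, x2 = 11
Binding: C2, C3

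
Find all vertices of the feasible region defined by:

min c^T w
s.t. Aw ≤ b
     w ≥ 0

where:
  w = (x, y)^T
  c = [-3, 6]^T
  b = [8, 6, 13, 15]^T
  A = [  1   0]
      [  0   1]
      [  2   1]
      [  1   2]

(0, 0), (6.5, 0), (3.667, 5.667), (3, 6), (0, 6)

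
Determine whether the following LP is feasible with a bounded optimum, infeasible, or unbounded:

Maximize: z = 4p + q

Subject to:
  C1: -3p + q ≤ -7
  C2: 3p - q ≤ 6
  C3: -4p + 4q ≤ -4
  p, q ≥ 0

Infeasible (no feasible solution exists)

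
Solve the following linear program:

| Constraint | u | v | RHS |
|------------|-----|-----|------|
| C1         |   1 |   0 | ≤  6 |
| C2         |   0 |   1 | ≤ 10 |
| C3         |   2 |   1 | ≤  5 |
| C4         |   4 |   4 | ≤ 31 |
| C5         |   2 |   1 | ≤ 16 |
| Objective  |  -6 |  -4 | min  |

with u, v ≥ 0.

Evaluate the objective at each vertex of the feasible region:
  z(0, 0) = 0
  z(2.5, 0) = -15
  z(0, 5) = -20  ←
The minimum is at u = 0, v = 5.

u = 0, v = 5, z = -20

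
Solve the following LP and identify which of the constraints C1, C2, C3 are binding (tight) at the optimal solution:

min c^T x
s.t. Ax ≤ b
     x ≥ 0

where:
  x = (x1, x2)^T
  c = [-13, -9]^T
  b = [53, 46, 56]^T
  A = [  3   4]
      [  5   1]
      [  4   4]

At x1 = 8, x2 = 6, compute slack b - a·x for each constraint:
  C1: 53 − 48 = 5  (slack)
  C2: 46 − 46 = 0  (binding)
  C3: 56 − 56 = 0  (binding)

Optimal: x1 = 8, x2 = 6
Binding: C2, C3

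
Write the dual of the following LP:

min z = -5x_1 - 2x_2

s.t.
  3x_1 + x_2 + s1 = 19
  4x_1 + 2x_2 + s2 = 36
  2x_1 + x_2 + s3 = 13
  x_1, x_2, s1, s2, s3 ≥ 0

Primal min cᵀx s.t. Ax ≤ b, x ≥ 0  →  Dual max −bᵀy s.t. Aᵀy ≥ −c, y ≥ 0.

Maximize: z = -19y1 - 36y2 - 13y3

Subject to:
  3y1 + 4y2 + 2y3 ≥ 5
  y1 + 2y2 + y3 ≥ 2
  y1, y2, y3 ≥ 0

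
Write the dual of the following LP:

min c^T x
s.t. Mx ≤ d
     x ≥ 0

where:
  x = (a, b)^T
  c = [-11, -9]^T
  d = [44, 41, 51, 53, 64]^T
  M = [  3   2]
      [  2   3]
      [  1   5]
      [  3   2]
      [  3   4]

Primal min cᵀx s.t. Ax ≤ b, x ≥ 0  →  Dual max −bᵀy s.t. Aᵀy ≥ −c, y ≥ 0.

Maximize: z = -44y1 - 41y2 - 51y3 - 53y4 - 64y5

Subject to:
  3y1 + 2y2 + y3 + 3y4 + 3y5 ≥ 11
  2y1 + 3y2 + 5y3 + 2y4 + 4y5 ≥ 9
  y1, y2, y3, y4, y5 ≥ 0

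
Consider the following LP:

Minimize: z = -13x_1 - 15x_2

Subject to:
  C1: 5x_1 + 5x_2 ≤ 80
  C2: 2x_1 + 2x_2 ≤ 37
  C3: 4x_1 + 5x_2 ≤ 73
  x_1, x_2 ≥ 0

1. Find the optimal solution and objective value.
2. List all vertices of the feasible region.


1. x_1 = 7, x_2 = 9, z = -226
2. (0, 0), (16, 0), (7, 9), (0, 14.6)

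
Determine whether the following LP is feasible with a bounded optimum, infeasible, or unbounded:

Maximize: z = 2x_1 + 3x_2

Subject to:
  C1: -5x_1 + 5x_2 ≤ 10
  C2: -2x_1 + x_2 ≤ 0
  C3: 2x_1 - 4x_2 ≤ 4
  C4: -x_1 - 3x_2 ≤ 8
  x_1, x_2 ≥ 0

Unbounded (objective can increase without bound)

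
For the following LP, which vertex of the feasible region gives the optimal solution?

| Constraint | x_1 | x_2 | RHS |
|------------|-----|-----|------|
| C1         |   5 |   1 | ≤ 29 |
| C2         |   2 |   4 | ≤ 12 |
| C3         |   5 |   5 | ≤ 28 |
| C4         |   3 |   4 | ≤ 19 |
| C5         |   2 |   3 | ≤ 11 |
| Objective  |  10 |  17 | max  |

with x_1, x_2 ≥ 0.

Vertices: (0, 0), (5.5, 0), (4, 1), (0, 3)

Evaluate the objective at each vertex of the feasible region:
  z(0, 0) = 0
  z(5.5, 0) = 55
  z(4, 1) = 57  ←
  z(0, 3) = 51
The maximum is at x_1 = 4, x_2 = 1.

(4, 1)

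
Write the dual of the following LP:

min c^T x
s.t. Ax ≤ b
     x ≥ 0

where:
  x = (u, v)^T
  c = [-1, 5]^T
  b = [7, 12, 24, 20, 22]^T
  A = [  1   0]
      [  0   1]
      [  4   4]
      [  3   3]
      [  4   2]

Primal min cᵀx s.t. Ax ≤ b, x ≥ 0  →  Dual max −bᵀy s.t. Aᵀy ≥ −c, y ≥ 0.

Maximize: z = -7y1 - 12y2 - 24y3 - 20y4 - 22y5

Subject to:
  y1 + 4y3 + 3y4 + 4y5 ≥ 1
  y2 + 4y3 + 3y4 + 2y5 ≥ -5
  y1, y2, y3, y4, y5 ≥ 0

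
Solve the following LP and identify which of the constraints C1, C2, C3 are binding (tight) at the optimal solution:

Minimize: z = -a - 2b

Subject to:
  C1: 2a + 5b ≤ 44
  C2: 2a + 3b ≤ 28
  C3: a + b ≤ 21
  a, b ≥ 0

At a = 2, b = 8, compute slack b - a·x for each constraint:
  C1: 44 − 44 = 0  (binding)
  C2: 28 − 28 = 0  (binding)
  C3: 21 − 10 = 11  (slack)

Optimal: a = 2, b = 8
Binding: C1, C2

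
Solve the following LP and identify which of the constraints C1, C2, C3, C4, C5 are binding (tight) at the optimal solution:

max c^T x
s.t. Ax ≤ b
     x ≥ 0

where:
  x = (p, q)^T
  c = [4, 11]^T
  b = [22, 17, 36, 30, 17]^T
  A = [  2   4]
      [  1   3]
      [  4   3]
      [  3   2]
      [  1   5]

At p = 7, q = 2, compute slack b - a·x for each constraint:
  C1: 22 − 22 = 0  (binding)
  C2: 17 − 13 = 4  (slack)
  C3: 36 − 34 = 2  (slack)
  C4: 30 − 25 = 5  (slack)
  C5: 17 − 17 = 0  (binding)

Optimal: p = 7, q = 2
Binding: C1, C5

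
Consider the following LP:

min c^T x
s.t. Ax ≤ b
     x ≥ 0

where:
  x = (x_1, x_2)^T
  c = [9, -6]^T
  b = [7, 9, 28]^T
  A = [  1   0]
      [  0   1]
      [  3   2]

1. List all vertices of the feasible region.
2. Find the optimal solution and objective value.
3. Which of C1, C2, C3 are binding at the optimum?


1. (0, 0), (7, 0), (7, 3.5), (3.333, 9), (0, 9)
2. x_1 = 0, x_2 = 9, z = -54
3. C2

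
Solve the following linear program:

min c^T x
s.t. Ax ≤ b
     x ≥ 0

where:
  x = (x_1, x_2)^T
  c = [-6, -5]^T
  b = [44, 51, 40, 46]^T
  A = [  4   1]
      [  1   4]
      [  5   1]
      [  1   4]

Evaluate the objective at each vertex of the feasible region:
  z(0, 0) = 0
  z(8, 0) = -48
  z(6, 10) = -86  ←
  z(0, 11.5) = -57.5
The minimum is at x_1 = 6, x_2 = 10.

x_1 = 6, x_2 = 10, z = -86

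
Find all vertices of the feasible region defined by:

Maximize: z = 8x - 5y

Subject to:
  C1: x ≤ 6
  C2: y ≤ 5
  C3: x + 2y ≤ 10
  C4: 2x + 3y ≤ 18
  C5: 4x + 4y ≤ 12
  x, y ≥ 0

(0, 0), (3, 0), (0, 3)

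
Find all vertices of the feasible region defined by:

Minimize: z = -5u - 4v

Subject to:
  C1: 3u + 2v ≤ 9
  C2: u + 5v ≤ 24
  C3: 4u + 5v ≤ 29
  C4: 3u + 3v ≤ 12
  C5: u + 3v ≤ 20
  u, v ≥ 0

(0, 0), (3, 0), (1, 3), (0, 4)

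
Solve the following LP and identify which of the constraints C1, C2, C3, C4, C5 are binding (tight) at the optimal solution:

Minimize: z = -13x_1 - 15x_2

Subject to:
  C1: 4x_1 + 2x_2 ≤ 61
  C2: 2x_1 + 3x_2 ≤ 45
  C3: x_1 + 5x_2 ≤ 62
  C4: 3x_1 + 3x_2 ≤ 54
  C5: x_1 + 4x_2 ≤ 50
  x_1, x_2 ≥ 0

At x_1 = 9, x_2 = 9, compute slack b - a·x for each constraint:
  C1: 61 − 54 = 7  (slack)
  C2: 45 − 45 = 0  (binding)
  C3: 62 − 54 = 8  (slack)
  C4: 54 − 54 = 0  (binding)
  C5: 50 − 45 = 5  (slack)

Optimal: x_1 = 9, x_2 = 9
Binding: C2, C4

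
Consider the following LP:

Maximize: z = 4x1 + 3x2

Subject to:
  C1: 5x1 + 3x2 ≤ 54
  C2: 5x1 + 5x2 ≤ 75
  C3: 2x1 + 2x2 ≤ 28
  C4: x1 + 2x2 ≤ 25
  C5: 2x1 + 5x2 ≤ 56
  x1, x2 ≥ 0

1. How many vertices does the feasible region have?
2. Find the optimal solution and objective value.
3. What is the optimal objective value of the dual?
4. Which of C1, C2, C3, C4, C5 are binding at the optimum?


1. 5
2. x1 = 6, x2 = 8, z = 48
3. 48
4. C1, C3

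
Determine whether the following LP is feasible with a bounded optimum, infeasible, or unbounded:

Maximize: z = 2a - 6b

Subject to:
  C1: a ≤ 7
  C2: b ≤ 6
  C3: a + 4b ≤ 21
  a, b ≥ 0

Feasible with a bounded optimal solution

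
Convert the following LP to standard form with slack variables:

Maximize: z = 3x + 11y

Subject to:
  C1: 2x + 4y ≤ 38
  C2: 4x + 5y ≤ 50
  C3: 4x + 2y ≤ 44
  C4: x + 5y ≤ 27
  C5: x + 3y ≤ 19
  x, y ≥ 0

max z = 3x + 11y

s.t.
  2x + 4y + s1 = 38
  4x + 5y + s2 = 50
  4x + 2y + s3 = 44
  x + 5y + s4 = 27
  x + 3y + s5 = 19
  x, y, s1, s2, s3, s4, s5 ≥ 0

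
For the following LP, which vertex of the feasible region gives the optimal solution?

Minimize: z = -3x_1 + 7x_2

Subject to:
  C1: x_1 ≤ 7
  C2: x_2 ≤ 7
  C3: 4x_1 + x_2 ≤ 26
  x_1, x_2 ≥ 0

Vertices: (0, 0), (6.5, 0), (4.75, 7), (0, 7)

Evaluate the objective at each vertex of the feasible region:
  z(0, 0) = 0
  z(6.5, 0) = -19.5  ←
  z(4.75, 7) = 34.75
  z(0, 7) = 49
The minimum is at x_1 = 6.5, x_2 = 0.

(6.5, 0)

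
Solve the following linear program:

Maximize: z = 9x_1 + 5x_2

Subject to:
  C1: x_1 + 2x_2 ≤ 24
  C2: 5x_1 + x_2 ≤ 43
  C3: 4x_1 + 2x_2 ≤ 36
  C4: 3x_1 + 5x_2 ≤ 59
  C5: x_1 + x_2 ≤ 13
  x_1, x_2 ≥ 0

Evaluate the objective at each vertex of the feasible region:
  z(0, 0) = 0
  z(8.6, 0) = 77.4
  z(8.333, 1.333) = 81.67
  z(5, 8) = 85  ←
  z(3, 10) = 77
  z(0, 11.8) = 59
The maximum is at x_1 = 5, x_2 = 8.

x_1 = 5, x_2 = 8, z = 85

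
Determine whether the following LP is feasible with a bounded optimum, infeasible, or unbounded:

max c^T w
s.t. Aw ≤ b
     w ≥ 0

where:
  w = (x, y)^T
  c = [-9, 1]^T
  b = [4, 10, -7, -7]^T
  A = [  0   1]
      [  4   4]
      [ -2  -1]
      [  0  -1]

Infeasible (no feasible solution exists)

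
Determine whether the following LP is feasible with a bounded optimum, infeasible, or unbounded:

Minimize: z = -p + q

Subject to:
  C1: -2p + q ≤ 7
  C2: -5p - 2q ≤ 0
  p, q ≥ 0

Unbounded (objective can decrease without bound)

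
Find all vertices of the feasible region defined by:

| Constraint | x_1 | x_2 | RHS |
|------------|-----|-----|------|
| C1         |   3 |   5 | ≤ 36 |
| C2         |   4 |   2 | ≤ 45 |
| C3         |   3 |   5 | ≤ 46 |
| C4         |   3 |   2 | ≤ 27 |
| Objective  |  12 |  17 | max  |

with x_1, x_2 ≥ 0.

(0, 0), (9, 0), (7, 3), (0, 7.2)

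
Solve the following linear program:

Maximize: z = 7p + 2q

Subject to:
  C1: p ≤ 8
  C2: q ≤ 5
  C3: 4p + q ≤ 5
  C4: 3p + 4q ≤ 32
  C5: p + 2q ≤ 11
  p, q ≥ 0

Evaluate the objective at each vertex of the feasible region:
  z(0, 0) = 0
  z(1.25, 0) = 8.75
  z(0, 5) = 10  ←
The maximum is at p = 0, q = 5.

p = 0, q = 5, z = 10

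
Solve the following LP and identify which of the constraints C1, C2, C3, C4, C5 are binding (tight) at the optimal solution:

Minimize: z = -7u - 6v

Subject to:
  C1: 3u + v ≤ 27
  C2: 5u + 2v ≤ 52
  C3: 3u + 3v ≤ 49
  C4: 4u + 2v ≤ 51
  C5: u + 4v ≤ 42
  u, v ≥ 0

At u = 6, v = 9, compute slack b - a·x for each constraint:
  C1: 27 − 27 = 0  (binding)
  C2: 52 − 48 = 4  (slack)
  C3: 49 − 45 = 4  (slack)
  C4: 51 − 42 = 9  (slack)
  C5: 42 − 42 = 0  (binding)

Optimal: u = 6, v = 9
Binding: C1, C5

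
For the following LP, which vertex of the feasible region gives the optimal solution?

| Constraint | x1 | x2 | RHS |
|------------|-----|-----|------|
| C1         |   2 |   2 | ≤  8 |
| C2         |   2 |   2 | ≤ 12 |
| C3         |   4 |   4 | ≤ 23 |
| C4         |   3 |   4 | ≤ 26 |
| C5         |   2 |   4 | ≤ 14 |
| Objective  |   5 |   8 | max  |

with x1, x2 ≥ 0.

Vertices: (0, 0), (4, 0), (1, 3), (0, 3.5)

Evaluate the objective at each vertex of the feasible region:
  z(0, 0) = 0
  z(4, 0) = 20
  z(1, 3) = 29  ←
  z(0, 3.5) = 28
The maximum is at x1 = 1, x2 = 3.

(1, 3)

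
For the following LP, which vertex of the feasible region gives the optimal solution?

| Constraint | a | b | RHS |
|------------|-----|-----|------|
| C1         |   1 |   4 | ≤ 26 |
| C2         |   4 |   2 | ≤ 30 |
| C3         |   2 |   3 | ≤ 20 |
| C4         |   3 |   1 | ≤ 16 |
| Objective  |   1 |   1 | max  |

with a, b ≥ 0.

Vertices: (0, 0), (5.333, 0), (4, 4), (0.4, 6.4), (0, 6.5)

Evaluate the objective at each vertex of the feasible region:
  z(0, 0) = 0
  z(5.333, 0) = 5.333
  z(4, 4) = 8  ←
  z(0.4, 6.4) = 6.8
  z(0, 6.5) = 6.5
The maximum is at a = 4, b = 4.

(4, 4)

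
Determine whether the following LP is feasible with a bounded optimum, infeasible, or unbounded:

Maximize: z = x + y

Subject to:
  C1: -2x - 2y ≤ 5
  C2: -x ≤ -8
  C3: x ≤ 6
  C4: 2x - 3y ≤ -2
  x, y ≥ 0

Infeasible (no feasible solution exists)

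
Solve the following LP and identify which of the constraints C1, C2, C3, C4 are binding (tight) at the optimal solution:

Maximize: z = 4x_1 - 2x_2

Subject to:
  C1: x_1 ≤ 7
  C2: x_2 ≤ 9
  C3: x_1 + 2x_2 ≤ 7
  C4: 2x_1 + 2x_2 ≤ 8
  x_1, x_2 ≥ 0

At x_1 = 4, x_2 = 0, compute slack b - a·x for each constraint:
  C1: 7 − 4 = 3  (slack)
  C2: 9 − 0 = 9  (slack)
  C3: 7 − 4 = 3  (slack)
  C4: 8 − 8 = 0  (binding)

Optimal: x_1 = 4, x_2 = 0
Binding: C4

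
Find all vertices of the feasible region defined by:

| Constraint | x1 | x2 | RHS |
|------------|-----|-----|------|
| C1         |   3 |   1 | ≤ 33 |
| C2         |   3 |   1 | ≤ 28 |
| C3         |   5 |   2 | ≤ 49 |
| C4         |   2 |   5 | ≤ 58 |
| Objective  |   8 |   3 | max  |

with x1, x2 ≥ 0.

(0, 0), (9.333, 0), (7, 7), (6.143, 9.143), (0, 11.6)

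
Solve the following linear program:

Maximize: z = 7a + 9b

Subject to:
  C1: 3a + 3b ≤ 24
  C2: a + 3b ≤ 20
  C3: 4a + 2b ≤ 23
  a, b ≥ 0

Evaluate the objective at each vertex of the feasible region:
  z(0, 0) = 0
  z(5.75, 0) = 40.25
  z(3.5, 4.5) = 65
  z(2, 6) = 68  ←
  z(0, 6.667) = 60
The maximum is at a = 2, b = 6.

a = 2, b = 6, z = 68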